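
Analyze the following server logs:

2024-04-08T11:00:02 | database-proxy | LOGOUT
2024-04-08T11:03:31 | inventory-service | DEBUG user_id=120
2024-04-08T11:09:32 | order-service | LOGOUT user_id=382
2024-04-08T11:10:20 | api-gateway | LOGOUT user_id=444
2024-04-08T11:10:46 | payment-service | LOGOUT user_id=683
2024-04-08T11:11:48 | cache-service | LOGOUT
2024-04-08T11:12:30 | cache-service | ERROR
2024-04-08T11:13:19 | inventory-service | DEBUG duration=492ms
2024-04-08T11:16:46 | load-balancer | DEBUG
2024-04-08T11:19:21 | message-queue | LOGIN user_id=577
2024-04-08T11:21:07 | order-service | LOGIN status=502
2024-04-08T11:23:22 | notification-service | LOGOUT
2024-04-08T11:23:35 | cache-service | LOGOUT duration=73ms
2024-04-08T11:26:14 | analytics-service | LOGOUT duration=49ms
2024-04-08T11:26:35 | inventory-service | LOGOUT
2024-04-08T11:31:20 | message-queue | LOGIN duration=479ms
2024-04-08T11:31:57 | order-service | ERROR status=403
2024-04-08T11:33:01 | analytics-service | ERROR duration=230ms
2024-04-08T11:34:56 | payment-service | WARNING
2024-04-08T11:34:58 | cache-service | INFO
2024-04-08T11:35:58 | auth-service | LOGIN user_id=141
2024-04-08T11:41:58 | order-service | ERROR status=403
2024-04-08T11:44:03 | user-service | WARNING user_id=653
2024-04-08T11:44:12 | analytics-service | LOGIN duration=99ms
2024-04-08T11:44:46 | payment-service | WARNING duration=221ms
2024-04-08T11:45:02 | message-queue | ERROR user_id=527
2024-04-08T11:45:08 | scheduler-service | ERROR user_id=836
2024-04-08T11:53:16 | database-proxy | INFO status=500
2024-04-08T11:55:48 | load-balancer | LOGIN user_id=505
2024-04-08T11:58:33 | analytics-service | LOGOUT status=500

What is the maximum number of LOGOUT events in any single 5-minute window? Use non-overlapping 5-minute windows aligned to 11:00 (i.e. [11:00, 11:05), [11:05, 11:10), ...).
3

To find the burst window:

1. Divide the log period into non-overlapping 5-minute windows starting at 11:00
2. Count LOGOUT events in each window
3. Find the window with maximum count
4. Maximum events in a window: 3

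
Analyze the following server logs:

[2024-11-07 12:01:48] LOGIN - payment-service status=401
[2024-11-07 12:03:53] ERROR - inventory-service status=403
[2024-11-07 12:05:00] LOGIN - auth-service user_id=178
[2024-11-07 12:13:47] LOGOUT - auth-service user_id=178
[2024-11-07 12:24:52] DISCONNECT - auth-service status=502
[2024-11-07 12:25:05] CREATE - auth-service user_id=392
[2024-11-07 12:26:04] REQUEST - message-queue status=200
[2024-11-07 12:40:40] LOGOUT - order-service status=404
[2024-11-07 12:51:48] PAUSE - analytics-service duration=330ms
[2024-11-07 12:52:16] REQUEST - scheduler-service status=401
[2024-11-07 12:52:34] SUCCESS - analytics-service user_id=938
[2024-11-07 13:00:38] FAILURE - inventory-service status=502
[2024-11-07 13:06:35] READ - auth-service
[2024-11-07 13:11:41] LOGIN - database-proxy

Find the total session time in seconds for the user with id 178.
527

To calculate session duration:

1. Find LOGIN event for user_id=178: 2024-11-07 12:05:00
2. Find LOGOUT event for user_id=178: 2024-11-07 12:13:47
3. Session duration: 2024-11-07 12:13:47 - 2024-11-07 12:05:00 = 527 seconds (8 minutes)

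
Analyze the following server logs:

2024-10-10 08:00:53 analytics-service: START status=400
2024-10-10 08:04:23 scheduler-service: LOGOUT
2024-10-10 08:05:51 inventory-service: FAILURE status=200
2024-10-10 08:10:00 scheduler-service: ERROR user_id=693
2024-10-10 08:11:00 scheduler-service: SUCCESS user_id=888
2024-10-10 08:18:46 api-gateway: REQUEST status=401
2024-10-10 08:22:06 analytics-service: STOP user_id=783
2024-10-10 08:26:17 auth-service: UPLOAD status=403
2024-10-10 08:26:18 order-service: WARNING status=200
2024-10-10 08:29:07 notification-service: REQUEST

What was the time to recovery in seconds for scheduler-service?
60

To calculate recovery time:

1. Find ERROR event for scheduler-service: 2024-10-10 08:10:00
2. Find next SUCCESS event for scheduler-service: 2024-10-10 08:11:00
3. Recovery time: 2024-10-10 08:11:00 - 2024-10-10 08:10:00 = 60 seconds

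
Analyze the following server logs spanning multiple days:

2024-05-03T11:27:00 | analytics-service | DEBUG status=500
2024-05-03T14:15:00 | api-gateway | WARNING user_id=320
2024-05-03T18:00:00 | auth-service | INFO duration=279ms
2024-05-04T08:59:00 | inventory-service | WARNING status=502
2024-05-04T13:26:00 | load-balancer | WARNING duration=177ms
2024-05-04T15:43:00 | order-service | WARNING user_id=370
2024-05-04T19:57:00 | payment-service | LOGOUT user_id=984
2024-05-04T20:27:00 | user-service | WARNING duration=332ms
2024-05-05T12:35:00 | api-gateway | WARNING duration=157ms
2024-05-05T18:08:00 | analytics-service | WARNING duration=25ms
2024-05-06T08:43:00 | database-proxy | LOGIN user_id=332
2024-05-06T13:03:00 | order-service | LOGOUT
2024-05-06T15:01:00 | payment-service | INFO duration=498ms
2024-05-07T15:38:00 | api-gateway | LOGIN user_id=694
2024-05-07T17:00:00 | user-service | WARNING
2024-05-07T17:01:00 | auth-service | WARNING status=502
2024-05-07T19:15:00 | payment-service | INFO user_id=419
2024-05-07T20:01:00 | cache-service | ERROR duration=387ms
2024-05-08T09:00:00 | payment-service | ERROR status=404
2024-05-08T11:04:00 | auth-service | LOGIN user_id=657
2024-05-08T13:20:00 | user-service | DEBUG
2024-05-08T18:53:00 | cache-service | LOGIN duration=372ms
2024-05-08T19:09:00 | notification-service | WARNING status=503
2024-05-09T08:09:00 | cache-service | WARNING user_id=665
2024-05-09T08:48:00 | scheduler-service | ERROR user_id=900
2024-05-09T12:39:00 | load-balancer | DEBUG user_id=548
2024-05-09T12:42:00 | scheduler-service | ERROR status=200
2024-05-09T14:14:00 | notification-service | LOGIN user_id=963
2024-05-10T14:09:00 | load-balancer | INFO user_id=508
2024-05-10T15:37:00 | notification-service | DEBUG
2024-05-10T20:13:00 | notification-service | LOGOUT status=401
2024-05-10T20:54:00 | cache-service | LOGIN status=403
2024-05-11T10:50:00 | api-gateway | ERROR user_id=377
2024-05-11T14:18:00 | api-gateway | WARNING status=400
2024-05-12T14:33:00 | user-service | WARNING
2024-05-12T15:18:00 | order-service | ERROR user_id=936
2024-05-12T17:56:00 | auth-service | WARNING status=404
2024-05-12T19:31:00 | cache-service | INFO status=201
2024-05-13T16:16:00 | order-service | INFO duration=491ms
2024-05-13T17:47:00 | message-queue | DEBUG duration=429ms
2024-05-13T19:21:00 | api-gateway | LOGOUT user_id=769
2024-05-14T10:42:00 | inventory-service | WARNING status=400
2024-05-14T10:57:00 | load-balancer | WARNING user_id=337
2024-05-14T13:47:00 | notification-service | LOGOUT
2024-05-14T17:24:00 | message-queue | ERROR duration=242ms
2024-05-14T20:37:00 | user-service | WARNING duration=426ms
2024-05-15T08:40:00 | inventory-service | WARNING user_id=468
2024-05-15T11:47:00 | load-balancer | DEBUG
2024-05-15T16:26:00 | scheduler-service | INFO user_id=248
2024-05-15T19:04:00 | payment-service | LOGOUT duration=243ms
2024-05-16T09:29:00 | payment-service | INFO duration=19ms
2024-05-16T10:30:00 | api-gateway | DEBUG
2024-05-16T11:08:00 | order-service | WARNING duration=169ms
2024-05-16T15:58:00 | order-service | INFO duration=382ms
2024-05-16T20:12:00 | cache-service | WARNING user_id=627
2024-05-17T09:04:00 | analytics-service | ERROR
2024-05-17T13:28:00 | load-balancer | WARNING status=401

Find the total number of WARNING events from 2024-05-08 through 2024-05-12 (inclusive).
5

To filter by date range:

1. Date range: 2024-05-08 through 2024-05-12, both dates inclusive
2. Filter for WARNING events whose date falls in this range
3. Count matching events: 5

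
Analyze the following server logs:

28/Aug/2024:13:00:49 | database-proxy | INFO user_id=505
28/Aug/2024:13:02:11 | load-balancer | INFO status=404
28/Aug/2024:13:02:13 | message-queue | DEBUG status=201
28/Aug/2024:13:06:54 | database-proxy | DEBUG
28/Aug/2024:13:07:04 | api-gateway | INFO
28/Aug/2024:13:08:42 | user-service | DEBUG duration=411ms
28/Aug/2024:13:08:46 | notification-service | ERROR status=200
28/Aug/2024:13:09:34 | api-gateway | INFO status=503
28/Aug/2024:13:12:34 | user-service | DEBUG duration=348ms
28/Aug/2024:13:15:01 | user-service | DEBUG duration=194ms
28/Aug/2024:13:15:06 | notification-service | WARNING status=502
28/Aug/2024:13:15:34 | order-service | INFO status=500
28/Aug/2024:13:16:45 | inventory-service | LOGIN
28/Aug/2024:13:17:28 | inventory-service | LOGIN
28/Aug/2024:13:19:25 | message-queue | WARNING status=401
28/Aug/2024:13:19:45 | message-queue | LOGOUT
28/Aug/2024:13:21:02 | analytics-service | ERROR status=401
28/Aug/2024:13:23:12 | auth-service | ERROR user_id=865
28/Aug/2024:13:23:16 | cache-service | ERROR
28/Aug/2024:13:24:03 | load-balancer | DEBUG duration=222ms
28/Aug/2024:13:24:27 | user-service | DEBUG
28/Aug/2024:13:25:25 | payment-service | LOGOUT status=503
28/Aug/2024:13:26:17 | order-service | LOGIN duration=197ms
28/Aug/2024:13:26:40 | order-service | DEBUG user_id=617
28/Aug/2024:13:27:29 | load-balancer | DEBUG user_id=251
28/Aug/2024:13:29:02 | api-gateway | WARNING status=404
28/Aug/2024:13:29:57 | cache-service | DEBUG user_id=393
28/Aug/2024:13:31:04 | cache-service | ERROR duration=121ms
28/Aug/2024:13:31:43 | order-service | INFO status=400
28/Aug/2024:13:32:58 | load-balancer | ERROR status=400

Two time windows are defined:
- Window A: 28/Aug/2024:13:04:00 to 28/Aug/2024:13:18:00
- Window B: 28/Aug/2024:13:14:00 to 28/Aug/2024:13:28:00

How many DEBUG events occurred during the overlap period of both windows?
1

To find overlap events:

1. Window A: 28/Aug/2024:13:04:00 to 28/Aug/2024:13:18:00
2. Window B: 28/Aug/2024:13:14:00 to 28/Aug/2024:13:28:00
3. Overlap period: 28/Aug/2024:13:14:00 to 28/Aug/2024:13:18:00
4. Count DEBUG events in overlap: 1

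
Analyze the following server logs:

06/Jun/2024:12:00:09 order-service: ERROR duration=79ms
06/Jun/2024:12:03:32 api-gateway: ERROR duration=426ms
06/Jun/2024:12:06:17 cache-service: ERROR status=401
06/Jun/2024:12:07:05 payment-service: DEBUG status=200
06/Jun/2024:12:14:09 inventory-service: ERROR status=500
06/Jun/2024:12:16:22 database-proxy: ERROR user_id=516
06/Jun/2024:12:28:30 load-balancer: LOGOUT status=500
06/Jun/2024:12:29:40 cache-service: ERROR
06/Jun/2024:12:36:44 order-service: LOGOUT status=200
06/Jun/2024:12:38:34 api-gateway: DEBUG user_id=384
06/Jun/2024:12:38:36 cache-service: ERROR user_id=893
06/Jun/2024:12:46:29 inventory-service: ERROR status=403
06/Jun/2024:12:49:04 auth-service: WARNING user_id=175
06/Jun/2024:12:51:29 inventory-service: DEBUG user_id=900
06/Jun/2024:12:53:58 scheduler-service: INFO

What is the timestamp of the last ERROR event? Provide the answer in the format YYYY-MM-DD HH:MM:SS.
2024-06-06 12:46:29

To find the last event:

1. Filter for all ERROR events
2. Sort by timestamp
3. Select the last one
4. Timestamp: 2024-06-06 12:46:29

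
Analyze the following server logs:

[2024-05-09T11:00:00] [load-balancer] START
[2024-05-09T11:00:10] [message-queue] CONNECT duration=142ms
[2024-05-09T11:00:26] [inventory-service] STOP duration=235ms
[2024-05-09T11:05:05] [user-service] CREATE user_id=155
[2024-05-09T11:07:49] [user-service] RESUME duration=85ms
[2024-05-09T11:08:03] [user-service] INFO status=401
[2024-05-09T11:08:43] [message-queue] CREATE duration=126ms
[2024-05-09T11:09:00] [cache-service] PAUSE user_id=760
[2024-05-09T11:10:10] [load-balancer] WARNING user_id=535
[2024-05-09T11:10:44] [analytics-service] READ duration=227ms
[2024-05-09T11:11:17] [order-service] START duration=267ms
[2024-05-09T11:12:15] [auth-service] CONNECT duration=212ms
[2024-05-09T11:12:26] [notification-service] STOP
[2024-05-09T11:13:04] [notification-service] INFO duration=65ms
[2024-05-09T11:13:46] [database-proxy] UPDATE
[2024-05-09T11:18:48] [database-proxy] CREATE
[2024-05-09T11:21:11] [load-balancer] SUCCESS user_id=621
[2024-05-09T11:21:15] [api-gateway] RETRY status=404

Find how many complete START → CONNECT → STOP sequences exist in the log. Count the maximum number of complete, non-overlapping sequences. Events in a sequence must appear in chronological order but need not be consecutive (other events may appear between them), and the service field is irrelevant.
2

To count sequences:

1. Look for pattern: START → CONNECT → STOP
2. Greedily scan the log in chronological order, matching each sequence element in turn (ignoring service)
3. Each time the full pattern completes, increment the count and restart matching from the next event
4. Complete non-overlapping sequences found: 2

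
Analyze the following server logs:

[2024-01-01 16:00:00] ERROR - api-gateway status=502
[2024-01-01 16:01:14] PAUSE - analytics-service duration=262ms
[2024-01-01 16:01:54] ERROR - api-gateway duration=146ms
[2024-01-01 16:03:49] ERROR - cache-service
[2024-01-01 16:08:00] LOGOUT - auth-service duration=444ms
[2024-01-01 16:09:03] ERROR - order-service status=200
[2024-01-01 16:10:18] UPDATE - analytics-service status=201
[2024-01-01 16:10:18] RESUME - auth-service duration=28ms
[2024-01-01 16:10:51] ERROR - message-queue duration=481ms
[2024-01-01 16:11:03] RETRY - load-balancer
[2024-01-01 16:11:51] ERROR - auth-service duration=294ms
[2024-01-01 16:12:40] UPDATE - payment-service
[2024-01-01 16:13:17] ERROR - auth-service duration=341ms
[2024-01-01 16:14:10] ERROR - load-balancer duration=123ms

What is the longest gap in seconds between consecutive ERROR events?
314

To find the longest gap:

1. Extract all ERROR events in chronological order
2. Calculate time differences between consecutive events
3. Find the maximum difference
4. Longest gap: 314 seconds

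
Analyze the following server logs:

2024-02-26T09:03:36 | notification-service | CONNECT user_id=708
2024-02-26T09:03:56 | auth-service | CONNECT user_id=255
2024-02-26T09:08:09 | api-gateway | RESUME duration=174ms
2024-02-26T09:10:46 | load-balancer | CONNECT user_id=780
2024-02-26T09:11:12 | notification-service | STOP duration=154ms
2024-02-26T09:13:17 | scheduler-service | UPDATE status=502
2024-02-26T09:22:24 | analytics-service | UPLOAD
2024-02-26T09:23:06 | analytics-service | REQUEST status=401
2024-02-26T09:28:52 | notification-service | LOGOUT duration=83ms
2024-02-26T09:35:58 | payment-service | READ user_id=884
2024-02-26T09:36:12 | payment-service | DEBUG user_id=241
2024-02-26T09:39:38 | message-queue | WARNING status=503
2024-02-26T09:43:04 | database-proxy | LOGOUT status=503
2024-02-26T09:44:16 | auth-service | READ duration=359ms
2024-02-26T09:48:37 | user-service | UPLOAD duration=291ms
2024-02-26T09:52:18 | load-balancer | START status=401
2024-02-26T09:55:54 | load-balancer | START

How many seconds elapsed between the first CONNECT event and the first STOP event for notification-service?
456

To find the time between events:

1. Locate the first CONNECT event for notification-service: 2024-02-26T09:03:36
2. Locate the first STOP event for notification-service: 2024-02-26T09:11:12
3. Calculate the difference: 2024-02-26T09:11:12 - 2024-02-26T09:03:36 = 456 seconds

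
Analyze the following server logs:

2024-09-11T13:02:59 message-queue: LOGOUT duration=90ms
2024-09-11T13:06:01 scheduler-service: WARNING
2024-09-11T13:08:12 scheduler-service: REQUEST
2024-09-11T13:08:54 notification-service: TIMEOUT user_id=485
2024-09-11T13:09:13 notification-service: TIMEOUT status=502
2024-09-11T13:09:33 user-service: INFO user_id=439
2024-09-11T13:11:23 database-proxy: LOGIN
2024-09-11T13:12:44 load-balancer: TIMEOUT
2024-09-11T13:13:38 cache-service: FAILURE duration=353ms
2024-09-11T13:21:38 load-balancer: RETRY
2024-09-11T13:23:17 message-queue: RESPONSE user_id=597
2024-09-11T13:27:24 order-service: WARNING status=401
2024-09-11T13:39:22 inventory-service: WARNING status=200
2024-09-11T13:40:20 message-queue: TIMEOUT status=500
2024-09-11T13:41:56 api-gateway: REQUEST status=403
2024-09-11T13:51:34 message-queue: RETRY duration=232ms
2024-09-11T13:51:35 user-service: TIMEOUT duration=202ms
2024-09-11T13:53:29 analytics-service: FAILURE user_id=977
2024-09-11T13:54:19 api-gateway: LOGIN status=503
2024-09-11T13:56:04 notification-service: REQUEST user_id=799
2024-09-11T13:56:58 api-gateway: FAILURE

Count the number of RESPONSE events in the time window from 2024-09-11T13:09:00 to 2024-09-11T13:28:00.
1

To count events in the time window:

1. Window boundaries: 2024-09-11T13:09:00 to 2024-09-11T13:28:00
2. Filter for RESPONSE events within this window
3. Count matching events: 1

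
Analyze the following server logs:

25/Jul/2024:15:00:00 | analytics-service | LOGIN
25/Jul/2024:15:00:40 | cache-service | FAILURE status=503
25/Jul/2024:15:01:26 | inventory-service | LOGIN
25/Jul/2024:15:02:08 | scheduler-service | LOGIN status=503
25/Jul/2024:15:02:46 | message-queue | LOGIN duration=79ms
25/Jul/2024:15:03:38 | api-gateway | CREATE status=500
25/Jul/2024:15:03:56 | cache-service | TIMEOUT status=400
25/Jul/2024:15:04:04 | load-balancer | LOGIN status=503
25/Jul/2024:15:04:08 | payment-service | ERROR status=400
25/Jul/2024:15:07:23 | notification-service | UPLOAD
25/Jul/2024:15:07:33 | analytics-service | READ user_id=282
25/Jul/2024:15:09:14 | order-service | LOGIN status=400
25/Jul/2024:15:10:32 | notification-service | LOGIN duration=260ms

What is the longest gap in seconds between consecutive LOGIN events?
310

To find the longest gap:

1. Extract all LOGIN events in chronological order
2. Calculate time differences between consecutive events
3. Find the maximum difference
4. Longest gap: 310 seconds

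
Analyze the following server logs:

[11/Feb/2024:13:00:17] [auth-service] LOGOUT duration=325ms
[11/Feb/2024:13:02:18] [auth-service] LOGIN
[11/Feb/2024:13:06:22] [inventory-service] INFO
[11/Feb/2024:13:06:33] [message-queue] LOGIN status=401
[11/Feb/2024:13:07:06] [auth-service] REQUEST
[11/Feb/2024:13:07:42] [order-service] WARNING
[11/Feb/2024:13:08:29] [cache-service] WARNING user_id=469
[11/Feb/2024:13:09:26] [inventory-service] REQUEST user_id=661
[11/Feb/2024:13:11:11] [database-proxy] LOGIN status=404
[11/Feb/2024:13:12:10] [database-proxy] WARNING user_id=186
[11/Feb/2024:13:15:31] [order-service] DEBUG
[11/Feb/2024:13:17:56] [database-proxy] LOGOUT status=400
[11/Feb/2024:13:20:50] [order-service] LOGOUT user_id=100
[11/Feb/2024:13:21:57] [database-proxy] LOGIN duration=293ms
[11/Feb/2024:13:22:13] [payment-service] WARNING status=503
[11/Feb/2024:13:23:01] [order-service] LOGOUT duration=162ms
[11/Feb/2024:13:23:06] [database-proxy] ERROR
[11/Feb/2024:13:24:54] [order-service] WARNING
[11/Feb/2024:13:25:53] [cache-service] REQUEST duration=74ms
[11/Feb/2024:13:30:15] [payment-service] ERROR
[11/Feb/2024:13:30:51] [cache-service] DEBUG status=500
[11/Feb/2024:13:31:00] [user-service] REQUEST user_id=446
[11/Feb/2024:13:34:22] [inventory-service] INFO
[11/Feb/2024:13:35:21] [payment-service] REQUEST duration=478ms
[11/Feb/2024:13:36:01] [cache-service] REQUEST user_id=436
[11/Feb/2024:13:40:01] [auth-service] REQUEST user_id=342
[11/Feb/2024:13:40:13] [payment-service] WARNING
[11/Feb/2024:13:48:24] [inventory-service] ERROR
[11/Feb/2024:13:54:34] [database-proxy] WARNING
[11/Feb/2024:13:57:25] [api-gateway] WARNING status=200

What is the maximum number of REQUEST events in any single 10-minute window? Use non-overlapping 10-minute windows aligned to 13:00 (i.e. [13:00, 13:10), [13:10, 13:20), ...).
3

To find the burst window:

1. Divide the log period into non-overlapping 10-minute windows starting at 13:00
2. Count REQUEST events in each window
3. Find the window with maximum count
4. Maximum events in a window: 3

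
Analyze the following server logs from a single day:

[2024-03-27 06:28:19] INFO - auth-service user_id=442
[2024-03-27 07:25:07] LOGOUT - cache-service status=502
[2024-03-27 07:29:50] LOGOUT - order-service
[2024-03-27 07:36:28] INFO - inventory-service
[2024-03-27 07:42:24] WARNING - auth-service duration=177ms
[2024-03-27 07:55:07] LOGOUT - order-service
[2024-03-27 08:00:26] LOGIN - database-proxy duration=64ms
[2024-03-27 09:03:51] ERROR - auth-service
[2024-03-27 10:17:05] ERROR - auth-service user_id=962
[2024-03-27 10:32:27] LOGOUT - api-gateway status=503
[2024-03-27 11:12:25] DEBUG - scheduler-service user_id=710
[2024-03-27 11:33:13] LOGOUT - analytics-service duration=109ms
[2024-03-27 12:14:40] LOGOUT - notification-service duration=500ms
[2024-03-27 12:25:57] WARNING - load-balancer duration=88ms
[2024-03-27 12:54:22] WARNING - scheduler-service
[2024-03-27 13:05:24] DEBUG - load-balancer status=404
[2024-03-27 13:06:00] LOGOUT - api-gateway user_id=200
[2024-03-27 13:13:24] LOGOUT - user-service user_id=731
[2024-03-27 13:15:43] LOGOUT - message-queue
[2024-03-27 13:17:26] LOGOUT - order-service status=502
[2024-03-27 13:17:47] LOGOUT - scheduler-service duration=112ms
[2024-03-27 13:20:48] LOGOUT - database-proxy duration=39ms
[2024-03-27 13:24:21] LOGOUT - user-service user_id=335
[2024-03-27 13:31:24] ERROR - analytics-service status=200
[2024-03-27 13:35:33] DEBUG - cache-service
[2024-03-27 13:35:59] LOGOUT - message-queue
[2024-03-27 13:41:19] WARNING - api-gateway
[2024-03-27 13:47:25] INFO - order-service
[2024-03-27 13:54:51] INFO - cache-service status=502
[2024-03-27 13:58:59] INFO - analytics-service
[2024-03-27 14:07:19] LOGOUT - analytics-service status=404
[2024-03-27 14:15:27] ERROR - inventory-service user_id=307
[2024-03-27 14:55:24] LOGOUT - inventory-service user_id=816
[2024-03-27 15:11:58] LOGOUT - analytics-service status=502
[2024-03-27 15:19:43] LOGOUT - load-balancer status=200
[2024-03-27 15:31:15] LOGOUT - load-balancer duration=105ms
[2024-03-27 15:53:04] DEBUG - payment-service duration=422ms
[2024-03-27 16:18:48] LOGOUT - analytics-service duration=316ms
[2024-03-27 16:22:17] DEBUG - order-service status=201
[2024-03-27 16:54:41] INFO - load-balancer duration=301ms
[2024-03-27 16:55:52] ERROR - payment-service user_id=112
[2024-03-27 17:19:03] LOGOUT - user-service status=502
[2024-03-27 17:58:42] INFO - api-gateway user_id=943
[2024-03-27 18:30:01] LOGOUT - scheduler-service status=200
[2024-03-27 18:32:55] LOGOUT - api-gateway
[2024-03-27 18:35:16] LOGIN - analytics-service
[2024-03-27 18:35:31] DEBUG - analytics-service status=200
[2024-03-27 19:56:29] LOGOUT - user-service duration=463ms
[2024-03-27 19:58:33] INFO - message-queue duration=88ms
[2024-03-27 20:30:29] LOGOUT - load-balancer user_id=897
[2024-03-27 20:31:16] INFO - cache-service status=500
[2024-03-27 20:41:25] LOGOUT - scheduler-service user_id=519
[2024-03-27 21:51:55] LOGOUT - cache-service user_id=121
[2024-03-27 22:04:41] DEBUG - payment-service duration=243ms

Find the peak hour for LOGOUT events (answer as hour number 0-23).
13

To find the peak hour:

1. Group all LOGOUT events by hour
2. Count events in each hour
3. Find hour with maximum count
4. Peak hour: 13 (with 8 events)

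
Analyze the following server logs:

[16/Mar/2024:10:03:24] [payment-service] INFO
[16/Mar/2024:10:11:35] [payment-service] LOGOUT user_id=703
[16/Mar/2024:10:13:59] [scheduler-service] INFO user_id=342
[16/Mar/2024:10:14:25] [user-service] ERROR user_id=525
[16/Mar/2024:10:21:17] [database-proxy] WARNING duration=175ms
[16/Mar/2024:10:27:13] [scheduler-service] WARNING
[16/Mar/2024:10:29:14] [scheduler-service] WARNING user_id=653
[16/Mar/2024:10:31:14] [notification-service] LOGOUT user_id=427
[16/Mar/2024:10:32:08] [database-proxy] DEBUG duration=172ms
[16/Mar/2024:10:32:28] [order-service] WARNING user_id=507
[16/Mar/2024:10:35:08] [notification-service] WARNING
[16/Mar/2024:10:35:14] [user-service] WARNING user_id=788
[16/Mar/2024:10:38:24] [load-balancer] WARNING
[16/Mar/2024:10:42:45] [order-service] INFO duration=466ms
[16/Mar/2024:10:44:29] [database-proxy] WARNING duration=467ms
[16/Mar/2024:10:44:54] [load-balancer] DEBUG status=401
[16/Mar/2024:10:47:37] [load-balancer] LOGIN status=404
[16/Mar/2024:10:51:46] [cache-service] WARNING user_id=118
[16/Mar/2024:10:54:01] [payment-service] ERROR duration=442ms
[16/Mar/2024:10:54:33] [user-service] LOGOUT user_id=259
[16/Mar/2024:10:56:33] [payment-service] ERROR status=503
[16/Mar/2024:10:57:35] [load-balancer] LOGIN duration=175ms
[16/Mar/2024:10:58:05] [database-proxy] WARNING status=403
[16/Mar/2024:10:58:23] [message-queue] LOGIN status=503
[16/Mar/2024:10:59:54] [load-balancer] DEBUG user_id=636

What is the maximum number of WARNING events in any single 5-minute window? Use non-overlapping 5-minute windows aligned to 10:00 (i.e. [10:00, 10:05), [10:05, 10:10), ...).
3

To find the burst window:

1. Divide the log period into non-overlapping 5-minute windows starting at 10:00
2. Count WARNING events in each window
3. Find the window with maximum count
4. Maximum events in a window: 3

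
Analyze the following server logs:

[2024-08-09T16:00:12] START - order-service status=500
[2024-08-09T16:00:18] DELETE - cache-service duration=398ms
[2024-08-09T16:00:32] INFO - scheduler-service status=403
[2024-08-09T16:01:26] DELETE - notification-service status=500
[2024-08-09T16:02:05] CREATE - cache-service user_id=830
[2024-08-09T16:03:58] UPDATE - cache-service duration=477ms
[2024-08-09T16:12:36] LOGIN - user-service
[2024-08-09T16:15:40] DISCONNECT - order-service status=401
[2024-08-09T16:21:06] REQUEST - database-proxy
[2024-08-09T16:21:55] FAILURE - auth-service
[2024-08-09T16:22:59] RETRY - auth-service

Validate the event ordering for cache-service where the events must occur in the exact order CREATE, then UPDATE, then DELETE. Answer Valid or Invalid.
Invalid

To validate ordering:

1. Required order: CREATE → UPDATE → DELETE
2. Rule: the events must occur in the exact order CREATE, then UPDATE, then DELETE
3. Check actual order of events for cache-service
4. Result: Invalid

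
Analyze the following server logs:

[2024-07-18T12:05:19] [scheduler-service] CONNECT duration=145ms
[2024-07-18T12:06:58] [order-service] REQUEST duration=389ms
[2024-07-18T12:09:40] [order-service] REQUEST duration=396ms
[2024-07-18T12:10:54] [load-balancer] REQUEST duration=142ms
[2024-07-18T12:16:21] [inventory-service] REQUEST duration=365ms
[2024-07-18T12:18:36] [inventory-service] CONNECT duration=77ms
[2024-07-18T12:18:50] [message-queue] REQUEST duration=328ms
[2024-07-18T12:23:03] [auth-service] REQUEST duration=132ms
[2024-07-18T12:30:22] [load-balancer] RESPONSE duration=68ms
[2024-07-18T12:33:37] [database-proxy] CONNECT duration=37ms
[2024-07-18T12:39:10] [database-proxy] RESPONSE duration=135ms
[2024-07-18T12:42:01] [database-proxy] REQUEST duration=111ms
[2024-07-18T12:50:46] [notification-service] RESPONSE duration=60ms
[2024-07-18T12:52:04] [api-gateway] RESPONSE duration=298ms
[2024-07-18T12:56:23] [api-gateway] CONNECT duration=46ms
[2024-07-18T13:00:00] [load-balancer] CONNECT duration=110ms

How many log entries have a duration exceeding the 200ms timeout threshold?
5

To count timeouts:

1. Threshold: 200ms
2. Extract duration from each log entry
3. Count entries where duration > 200
4. Timeout count: 5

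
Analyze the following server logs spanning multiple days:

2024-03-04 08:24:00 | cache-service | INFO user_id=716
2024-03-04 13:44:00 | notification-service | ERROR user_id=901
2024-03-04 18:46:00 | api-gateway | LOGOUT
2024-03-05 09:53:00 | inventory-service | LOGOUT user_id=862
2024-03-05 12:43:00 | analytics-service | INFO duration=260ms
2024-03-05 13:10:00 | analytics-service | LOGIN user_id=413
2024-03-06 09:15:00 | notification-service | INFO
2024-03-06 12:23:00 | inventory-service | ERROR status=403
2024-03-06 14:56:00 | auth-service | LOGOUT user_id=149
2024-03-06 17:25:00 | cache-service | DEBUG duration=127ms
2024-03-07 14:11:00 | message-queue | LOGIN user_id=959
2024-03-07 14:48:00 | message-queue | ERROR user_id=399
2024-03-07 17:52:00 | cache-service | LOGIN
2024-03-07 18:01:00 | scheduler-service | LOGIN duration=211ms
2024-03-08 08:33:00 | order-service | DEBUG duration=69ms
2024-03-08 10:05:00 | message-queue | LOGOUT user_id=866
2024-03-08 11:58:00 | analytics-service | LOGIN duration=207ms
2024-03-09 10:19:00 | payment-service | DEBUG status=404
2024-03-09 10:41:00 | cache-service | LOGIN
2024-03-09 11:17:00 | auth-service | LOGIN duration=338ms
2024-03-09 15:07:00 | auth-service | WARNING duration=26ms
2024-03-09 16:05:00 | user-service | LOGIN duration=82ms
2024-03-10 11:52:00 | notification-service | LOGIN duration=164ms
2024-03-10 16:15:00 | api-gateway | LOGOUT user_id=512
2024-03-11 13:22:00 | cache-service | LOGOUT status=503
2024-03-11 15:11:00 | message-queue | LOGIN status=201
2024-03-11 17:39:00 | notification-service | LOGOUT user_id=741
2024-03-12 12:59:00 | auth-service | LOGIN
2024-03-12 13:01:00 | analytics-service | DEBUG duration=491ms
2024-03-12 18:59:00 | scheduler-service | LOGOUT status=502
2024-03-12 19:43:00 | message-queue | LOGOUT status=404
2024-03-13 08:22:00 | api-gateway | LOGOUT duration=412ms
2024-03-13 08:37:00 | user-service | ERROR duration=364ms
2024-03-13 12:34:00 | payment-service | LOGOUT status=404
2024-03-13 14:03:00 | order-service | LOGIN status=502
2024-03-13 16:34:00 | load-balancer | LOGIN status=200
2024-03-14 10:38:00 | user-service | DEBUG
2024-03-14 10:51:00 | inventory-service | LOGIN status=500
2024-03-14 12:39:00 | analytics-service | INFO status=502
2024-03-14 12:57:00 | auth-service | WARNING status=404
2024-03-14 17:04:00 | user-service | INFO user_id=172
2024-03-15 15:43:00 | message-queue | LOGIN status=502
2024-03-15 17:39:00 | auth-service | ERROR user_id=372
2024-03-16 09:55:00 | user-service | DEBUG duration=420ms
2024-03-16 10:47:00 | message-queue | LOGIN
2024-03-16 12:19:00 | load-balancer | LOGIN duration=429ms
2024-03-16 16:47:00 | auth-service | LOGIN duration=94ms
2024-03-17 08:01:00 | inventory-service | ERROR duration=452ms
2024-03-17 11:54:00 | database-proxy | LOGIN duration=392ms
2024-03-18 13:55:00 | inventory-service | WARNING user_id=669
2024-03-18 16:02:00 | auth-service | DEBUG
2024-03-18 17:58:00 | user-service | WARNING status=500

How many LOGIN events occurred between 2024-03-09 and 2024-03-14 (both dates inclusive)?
9

To filter by date range:

1. Date range: 2024-03-09 through 2024-03-14, both dates inclusive
2. Filter for LOGIN events whose date falls in this range
3. Count matching events: 9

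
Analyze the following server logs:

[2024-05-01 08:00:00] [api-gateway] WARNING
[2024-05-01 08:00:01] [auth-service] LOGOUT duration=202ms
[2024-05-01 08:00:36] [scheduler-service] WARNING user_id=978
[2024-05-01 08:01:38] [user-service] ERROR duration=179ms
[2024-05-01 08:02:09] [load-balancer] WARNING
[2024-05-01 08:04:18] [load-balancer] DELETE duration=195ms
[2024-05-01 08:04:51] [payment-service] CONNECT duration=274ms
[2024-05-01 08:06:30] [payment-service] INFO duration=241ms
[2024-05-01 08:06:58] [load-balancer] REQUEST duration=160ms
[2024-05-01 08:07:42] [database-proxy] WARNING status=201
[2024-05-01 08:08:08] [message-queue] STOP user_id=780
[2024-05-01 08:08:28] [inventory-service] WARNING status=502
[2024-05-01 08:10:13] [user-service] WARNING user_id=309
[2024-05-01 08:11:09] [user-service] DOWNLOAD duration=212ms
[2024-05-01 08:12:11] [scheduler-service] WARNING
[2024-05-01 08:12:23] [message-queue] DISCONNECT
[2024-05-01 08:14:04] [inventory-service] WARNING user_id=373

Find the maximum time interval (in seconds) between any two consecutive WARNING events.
333

To find the longest gap:

1. Extract all WARNING events in chronological order
2. Calculate time differences between consecutive events
3. Find the maximum difference
4. Longest gap: 333 seconds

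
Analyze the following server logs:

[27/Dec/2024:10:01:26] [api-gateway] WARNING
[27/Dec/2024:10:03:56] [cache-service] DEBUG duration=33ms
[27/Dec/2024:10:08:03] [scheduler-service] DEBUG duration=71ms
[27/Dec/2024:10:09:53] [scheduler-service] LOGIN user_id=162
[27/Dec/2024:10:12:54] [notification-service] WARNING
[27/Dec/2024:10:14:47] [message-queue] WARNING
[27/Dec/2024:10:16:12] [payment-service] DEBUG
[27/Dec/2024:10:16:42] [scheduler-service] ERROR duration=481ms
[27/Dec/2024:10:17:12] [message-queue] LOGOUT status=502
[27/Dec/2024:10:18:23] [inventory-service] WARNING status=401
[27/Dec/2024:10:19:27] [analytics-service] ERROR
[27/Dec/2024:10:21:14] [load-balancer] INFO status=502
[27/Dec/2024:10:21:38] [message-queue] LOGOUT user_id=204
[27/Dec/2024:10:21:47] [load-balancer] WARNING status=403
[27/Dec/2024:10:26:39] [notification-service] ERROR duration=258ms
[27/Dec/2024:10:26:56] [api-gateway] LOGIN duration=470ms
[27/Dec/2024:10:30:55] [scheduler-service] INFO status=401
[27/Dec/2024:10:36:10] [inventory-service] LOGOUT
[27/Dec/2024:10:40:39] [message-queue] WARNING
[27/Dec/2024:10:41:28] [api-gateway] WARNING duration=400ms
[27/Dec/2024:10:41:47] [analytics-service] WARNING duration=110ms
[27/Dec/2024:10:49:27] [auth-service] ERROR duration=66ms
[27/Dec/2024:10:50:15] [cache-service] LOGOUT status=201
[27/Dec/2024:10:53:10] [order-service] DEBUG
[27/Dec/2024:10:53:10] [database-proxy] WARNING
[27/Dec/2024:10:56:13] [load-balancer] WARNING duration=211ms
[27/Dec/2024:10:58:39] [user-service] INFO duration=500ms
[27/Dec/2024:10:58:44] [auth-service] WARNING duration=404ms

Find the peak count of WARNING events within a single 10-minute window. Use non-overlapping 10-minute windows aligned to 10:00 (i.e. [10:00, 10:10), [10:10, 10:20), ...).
3

To find the burst window:

1. Divide the log period into non-overlapping 10-minute windows starting at 10:00
2. Count WARNING events in each window
3. Find the window with maximum count
4. Maximum events in a window: 3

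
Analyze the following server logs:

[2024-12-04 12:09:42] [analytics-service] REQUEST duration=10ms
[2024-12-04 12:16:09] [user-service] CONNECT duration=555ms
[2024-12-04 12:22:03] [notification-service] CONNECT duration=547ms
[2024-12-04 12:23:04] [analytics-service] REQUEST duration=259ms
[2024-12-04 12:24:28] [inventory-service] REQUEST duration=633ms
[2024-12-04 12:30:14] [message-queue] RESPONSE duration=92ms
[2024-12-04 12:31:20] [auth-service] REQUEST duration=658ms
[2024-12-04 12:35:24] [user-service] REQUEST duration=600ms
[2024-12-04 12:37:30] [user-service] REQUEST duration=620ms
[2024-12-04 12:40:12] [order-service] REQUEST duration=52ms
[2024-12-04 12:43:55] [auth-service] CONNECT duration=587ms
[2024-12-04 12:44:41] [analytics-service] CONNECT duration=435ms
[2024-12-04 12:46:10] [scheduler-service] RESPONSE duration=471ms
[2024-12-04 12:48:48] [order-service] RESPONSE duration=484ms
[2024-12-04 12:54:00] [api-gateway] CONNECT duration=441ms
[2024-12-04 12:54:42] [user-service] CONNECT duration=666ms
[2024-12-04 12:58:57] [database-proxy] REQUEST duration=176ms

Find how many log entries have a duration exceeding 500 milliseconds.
8

To count timeouts:

1. Threshold: 500ms
2. Extract duration from each log entry
3. Count entries where duration > 500
4. Timeout count: 8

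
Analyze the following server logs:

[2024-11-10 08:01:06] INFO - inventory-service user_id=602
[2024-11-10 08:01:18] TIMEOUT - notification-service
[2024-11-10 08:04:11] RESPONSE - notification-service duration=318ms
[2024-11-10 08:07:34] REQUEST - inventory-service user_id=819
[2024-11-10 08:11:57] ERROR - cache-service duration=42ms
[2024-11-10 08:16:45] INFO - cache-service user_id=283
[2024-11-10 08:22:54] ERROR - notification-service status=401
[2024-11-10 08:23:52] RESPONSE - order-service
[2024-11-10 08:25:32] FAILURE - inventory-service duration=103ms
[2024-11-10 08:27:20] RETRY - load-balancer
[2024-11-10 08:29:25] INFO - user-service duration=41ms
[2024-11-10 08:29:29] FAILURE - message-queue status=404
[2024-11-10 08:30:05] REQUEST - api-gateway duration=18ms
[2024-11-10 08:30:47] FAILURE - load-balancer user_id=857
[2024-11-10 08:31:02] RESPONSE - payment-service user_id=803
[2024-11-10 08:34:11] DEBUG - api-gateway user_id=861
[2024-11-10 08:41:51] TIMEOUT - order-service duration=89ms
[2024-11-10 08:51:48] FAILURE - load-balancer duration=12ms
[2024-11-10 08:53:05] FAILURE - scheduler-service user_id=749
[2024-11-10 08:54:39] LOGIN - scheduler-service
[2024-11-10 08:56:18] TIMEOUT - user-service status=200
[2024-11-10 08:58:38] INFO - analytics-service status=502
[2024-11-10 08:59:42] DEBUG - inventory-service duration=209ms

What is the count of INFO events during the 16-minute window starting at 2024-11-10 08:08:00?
1

To count events in the time window:

1. Window boundaries: 2024-11-10 08:08:00 to 2024-11-10 08:24:00
2. Filter for INFO events within this window
3. Count matching events: 1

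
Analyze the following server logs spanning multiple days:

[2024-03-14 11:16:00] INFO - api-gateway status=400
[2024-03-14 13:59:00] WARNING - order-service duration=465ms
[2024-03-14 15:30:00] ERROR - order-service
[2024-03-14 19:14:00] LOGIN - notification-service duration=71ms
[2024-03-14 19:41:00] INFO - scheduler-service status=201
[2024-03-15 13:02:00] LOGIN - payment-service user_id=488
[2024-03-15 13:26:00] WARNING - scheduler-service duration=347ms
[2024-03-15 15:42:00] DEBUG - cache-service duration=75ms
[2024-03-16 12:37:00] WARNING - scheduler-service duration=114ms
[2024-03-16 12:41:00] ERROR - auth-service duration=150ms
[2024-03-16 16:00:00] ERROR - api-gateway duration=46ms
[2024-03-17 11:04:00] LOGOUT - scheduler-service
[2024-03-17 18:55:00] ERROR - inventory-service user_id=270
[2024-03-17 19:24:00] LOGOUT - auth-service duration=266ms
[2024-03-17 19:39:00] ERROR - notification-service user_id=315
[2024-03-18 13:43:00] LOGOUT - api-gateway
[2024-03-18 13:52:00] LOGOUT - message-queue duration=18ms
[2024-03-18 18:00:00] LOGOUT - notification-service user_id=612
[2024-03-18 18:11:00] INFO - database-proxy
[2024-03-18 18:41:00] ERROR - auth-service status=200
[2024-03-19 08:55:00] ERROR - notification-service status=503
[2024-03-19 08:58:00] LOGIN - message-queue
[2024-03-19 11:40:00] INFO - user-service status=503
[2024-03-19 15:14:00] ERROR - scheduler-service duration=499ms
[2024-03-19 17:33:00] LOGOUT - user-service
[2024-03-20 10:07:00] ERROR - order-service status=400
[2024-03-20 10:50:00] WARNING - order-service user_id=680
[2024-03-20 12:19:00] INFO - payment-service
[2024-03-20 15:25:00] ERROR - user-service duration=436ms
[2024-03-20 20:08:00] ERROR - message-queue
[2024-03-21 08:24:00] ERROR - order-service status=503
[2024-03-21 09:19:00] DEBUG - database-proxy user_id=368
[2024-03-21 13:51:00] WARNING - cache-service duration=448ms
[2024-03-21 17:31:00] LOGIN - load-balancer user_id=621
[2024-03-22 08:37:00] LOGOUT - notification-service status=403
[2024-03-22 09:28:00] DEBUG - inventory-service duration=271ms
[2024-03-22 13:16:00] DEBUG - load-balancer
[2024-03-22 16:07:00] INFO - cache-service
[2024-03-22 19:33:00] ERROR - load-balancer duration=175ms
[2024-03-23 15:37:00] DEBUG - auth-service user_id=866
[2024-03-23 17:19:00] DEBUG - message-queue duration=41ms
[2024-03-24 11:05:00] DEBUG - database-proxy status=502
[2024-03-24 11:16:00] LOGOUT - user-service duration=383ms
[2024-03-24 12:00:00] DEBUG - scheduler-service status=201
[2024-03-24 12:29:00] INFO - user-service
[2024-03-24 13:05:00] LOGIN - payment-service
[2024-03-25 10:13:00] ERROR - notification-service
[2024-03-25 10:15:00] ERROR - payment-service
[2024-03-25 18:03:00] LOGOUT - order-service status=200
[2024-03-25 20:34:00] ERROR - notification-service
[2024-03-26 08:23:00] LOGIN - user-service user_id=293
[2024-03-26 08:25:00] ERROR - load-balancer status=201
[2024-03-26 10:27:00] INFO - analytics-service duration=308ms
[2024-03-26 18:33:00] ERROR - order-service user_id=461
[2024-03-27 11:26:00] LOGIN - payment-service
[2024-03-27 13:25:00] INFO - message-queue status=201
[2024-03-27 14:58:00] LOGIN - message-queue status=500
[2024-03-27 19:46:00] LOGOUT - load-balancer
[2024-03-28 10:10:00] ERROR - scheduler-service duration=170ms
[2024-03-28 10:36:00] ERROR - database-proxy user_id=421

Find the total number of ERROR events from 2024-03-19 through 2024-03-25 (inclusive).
10

To filter by date range:

1. Date range: 2024-03-19 through 2024-03-25, both dates inclusive
2. Filter for ERROR events whose date falls in this range
3. Count matching events: 10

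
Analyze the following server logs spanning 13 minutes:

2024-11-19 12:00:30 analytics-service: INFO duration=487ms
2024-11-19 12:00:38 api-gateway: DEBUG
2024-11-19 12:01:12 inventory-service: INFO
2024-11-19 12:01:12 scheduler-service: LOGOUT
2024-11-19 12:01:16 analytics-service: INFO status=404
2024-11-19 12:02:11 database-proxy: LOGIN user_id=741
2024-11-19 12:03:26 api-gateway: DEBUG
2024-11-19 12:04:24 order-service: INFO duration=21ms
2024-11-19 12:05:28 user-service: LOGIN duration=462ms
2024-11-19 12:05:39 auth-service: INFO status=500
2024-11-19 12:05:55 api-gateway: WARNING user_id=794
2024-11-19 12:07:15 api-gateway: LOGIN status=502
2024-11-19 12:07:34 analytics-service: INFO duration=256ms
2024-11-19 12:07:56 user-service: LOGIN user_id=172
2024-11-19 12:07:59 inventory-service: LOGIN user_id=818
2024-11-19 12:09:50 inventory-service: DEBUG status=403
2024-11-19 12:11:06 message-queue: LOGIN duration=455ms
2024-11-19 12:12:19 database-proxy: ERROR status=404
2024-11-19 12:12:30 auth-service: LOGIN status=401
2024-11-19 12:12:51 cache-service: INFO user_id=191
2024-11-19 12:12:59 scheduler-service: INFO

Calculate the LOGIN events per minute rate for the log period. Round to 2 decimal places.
0.54

To calculate the rate:

1. Count total LOGIN events: 7
2. Total time period: 13 minutes
3. Rate = 7 / 13 = 0.54 events per minute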